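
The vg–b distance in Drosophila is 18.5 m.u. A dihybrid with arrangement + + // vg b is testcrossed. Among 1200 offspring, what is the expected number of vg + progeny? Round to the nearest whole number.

A map distance of 18.5 m.u. corresponds to a recombination frequency of 0.185.
The F1 is + + / vg b, so vg + is a recombinant gamete class with expected frequency r/2 = 0.185/2 = 0.0925.
Expected number = 0.0925 × 1200 = 111.00 ≈ 111.

111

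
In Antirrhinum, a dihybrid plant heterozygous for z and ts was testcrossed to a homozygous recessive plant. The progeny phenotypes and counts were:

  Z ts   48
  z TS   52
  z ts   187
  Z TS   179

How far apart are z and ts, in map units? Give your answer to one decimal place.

The two most frequent classes, Z TS (179) and z ts (187), are the parental types, so the F1 was Z TS / z ts.
The recombinant classes are Z ts and z TS: 48 + 52 = 100.
Recombination frequency = 100/466 = 0.2146 ≈ 21.5%, i.e. 21.5 map units.

21.5 map units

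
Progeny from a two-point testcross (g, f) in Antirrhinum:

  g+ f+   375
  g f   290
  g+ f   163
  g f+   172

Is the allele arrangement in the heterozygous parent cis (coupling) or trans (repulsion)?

cis

The two most frequent classes are g+ f+ (375) and g f (290); these are the parental (non-recombinant) types.
So the F1 carried g+ f+ on one chromosome and g f on the other — the recessive alleles are on the same chromosome (cis / coupling).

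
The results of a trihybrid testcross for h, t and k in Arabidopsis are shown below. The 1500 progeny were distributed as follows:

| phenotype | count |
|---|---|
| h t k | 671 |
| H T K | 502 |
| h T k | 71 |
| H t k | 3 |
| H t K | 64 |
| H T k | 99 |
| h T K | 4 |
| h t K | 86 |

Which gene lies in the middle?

h

The two most frequent reciprocal classes, H T K and h t k, are the parental types, so the F1 was H T K / h t k.
The two rarest classes, h T K and H t k, are the double crossovers. Comparing them with the parentals, only the h allele has switched, so h is the middle locus and the order is k – h – t.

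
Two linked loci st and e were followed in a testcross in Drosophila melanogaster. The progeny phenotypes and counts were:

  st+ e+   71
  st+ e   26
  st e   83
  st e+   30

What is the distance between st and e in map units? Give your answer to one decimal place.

26.7 map units

The two most frequent classes, st+ e+ (71) and st e (83), are the parental types, so the F1 was st+ e+ / st e.
The recombinant classes are st+ e and st e+: 26 + 30 = 56.
Recombination frequency = 56/210 = 0.2667 ≈ 26.7%, i.e. 26.7 map units.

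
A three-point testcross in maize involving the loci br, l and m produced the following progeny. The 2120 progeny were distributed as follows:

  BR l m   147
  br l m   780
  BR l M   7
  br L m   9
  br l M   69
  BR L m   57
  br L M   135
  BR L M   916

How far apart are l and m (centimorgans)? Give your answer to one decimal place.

6.7 centimorgans

The two most frequent reciprocal classes, br l m and BR L M, are the parental types, so the F1 was br l m / BR L M.
The two rarest classes, br L m and BR l M, are the double crossovers. Comparing them with the parentals, only the l allele has switched, so l is the middle locus and the order is m – l – br.
Crossovers in the m–l interval produce the single-crossover classes br l M and BR L m (69 + 57 = 126) plus the double crossovers (16).
RF(m–l) = (126 + 16) / 2120 = 142/2120 = 0.0670 → 6.7 centimorgans.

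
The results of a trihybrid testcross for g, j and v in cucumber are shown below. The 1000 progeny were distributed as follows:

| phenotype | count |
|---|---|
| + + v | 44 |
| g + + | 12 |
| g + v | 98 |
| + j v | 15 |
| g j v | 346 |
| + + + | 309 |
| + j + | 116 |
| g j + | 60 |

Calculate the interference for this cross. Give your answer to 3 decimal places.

0.145

The two most frequent reciprocal classes, + + + and g j v, are the parental types, so the F1 was + + + / g j v.
The two rarest classes, g + + and + j v, are the double crossovers. Comparing them with the parentals, only the g allele has switched, so g is the middle locus and the order is v – g – j.
v–g: (104 + 27)/1000 = 0.1310; g–j: (214 + 27)/1000 = 0.2410.
Expected DCO frequency = 0.1310 × 0.2410 ≈ 0.03157; observed = 27/1000 ≈ 0.02700.
Coefficient of coincidence = 0.02700/0.03157 ≈ 0.855; interference = 1 − 0.855 = 0.145.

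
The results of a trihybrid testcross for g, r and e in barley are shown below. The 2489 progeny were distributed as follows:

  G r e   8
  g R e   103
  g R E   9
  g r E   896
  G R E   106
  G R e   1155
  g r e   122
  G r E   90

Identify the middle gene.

The two most frequent reciprocal classes, g r E and G R e, are the parental types, so the F1 was g r E / G R e.
The two rarest classes, g R E and G r e, are the double crossovers. Comparing them with the parentals, only the r allele has switched, so r is the middle locus and the order is e – r – g.

r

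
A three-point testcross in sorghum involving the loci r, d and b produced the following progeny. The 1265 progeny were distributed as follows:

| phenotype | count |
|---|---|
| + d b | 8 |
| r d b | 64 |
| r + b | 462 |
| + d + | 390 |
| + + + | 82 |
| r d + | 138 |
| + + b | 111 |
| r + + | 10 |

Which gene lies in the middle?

The two most frequent reciprocal classes, r + b and + d +, are the parental types, so the F1 was r + b / + d +.
The two rarest classes, r + + and + d b, are the double crossovers. Comparing them with the parentals, only the b allele has switched, so b is the middle locus and the order is d – b – r.

b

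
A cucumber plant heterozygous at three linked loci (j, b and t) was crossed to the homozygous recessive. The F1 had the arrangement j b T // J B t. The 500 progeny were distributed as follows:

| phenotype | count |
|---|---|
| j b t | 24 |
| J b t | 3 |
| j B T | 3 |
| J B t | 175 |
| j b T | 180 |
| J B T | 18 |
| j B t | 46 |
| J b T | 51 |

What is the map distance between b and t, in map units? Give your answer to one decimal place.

The two rarest classes, j B T and J b t, are the double crossovers. Comparing them with the parentals, only the b allele has switched, so b is the middle locus and the order is t – b – j.
Crossovers in the t–b interval produce the single-crossover classes j b t and J B T (24 + 18 = 42) plus the double crossovers (6).
RF(t–b) = (42 + 6) / 500 = 48/500 = 0.0960 → 9.6 map units.

9.6 map units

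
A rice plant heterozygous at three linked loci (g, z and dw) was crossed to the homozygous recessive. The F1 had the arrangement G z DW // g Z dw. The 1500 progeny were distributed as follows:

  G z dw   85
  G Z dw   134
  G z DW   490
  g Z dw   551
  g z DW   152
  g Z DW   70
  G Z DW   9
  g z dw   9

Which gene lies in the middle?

The two rarest classes, G Z DW and g z dw, are the double crossovers. Comparing them with the parentals, only the z allele has switched, so z is the middle locus and the order is g – z – dw.

z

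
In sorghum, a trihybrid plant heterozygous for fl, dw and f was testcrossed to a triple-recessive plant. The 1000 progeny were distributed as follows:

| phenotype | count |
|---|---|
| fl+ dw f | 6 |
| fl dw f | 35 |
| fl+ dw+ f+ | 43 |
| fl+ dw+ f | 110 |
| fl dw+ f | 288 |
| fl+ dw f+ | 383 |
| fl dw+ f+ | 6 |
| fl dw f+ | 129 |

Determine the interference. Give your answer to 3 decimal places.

0.469

The two most frequent reciprocal classes, fl+ dw f+ and fl dw+ f, are the parental types, so the F1 was fl+ dw f+ / fl dw+ f.
The two rarest classes, fl+ dw f and fl dw+ f+, are the double crossovers. Comparing them with the parentals, only the f allele has switched, so f is the middle locus and the order is fl – f – dw.
fl–f: (239 + 12)/1000 = 0.2510; f–dw: (78 + 12)/1000 = 0.0900.
Expected DCO frequency = 0.2510 × 0.0900 ≈ 0.02259; observed = 12/1000 ≈ 0.01200.
Coefficient of coincidence = 0.01200/0.02259 ≈ 0.531; interference = 1 − 0.531 = 0.469.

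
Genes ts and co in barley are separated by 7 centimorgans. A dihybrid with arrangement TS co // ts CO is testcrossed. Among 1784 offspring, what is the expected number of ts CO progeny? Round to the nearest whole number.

A map distance of 7 centimorgans corresponds to a recombination frequency of 0.070.
The F1 is TS co / ts CO, so ts CO is a parental gamete class with expected frequency (1 − r)/2 = 0.930/2 = 0.4650.
Expected number = 0.4650 × 1784 = 829.56 ≈ 830.

830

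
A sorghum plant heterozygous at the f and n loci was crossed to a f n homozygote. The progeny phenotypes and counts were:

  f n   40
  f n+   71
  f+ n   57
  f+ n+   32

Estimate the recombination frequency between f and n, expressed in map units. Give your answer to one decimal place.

36.0 map units

The two most frequent classes, f+ n (57) and f n+ (71), are the parental types, so the F1 was f+ n / f n+.
The recombinant classes are f+ n+ and f n: 32 + 40 = 72.
Recombination frequency = 72/200 = 0.3600 ≈ 36.0%, i.e. 36.0 map units.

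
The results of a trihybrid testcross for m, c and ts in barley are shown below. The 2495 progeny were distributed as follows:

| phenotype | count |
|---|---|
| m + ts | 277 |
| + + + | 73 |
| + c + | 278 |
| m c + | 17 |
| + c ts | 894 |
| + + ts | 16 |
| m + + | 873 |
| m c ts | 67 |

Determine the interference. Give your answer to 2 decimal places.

The two most frequent reciprocal classes, m + + and + c ts, are the parental types, so the F1 was m + + / + c ts.
The two rarest classes, m c + and + + ts, are the double crossovers. Comparing them with the parentals, only the c allele has switched, so c is the middle locus and the order is m – c – ts.
m–c: (140 + 33)/2495 = 0.0693; c–ts: (555 + 33)/2495 = 0.2357.
Expected DCO frequency = 0.0693 × 0.2357 ≈ 0.01633; observed = 33/2495 ≈ 0.01323.
Coefficient of coincidence = 0.01323/0.01633 ≈ 0.81; interference = 1 − 0.81 = 0.19.

0.19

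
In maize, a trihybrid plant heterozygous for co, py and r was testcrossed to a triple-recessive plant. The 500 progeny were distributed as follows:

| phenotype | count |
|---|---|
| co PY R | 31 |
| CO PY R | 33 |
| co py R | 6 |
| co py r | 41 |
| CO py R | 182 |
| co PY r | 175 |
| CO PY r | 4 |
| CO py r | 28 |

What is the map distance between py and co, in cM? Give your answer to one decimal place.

16.8 cM

The two most frequent reciprocal classes, CO py R and co PY r, are the parental types, so the F1 was CO py R / co PY r.
The two rarest classes, co py R and CO PY r, are the double crossovers. Comparing them with the parentals, only the co allele has switched, so co is the middle locus and the order is py – co – r.
Crossovers in the py–co interval produce the single-crossover classes CO PY R and co py r (33 + 41 = 74) plus the double crossovers (10).
RF(py–co) = (74 + 10) / 500 = 84/500 = 0.1680 → 16.8 cM.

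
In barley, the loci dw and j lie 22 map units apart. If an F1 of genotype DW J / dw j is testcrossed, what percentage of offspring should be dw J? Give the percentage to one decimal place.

A map distance of 22 map units corresponds to a recombination frequency of 0.220.
The F1 is DW J / dw j, so dw J is a recombinant gamete class with expected frequency r/2 = 0.220/2 = 0.1100.
That is 0.1100 = 11.0% of the progeny.

11.0%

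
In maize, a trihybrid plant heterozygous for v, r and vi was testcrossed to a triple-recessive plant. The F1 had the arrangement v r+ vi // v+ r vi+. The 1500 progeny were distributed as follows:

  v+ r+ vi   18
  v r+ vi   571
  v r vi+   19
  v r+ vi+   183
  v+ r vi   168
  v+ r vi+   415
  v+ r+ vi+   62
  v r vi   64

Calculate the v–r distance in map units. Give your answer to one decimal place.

The two rarest classes, v+ r+ vi and v r vi+, are the double crossovers. Comparing them with the parentals, only the v allele has switched, so v is the middle locus and the order is r – v – vi.
Crossovers in the r–v interval produce the single-crossover classes v r vi and v+ r+ vi+ (64 + 62 = 126) plus the double crossovers (37).
RF(r–v) = (126 + 37) / 1500 = 163/1500 = 0.1087 → 10.9 map units.

10.9 map units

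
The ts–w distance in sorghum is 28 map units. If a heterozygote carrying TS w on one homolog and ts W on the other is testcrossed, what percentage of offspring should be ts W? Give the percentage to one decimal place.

A map distance of 28 map units corresponds to a recombination frequency of 0.280.
The F1 is TS w / ts W, so ts W is a parental gamete class with expected frequency (1 − r)/2 = 0.720/2 = 0.3600.
That is 0.3600 = 36.0% of the progeny.

36.0%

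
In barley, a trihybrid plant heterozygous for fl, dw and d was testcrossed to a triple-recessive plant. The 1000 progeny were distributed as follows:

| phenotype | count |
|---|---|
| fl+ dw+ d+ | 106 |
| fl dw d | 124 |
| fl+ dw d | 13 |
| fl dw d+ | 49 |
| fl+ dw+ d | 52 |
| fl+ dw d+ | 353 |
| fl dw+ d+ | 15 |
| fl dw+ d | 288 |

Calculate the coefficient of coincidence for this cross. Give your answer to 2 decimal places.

The two most frequent reciprocal classes, fl+ dw d+ and fl dw+ d, are the parental types, so the F1 was fl+ dw d+ / fl dw+ d.
The two rarest classes, fl+ dw d and fl dw+ d+, are the double crossovers. Comparing them with the parentals, only the d allele has switched, so d is the middle locus and the order is dw – d – fl.
dw–d: (230 + 28)/1000 = 0.2580; d–fl: (101 + 28)/1000 = 0.1290.
Expected DCO frequency = 0.2580 × 0.1290 ≈ 0.03328; observed = 28/1000 ≈ 0.02800.
Coefficient of coincidence = 0.02800/0.03328 ≈ 0.84.

0.84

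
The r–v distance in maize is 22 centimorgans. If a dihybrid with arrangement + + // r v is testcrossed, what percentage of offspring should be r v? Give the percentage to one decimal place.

39.0%

A map distance of 22 centimorgans corresponds to a recombination frequency of 0.220.
The F1 is + + / r v, so r v is a parental gamete class with expected frequency (1 − r)/2 = 0.780/2 = 0.3900.
That is 0.3900 = 39.0% of the progeny.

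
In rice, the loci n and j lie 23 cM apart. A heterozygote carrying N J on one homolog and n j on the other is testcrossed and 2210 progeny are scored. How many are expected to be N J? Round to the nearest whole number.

851

A map distance of 23 cM corresponds to a recombination frequency of 0.230.
The F1 is N J / n j, so N J is a parental gamete class with expected frequency (1 − r)/2 = 0.770/2 = 0.3850.
Expected number = 0.3850 × 2210 = 850.85 ≈ 851.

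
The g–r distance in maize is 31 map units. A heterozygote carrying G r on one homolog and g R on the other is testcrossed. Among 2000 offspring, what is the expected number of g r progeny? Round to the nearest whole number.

A map distance of 31 map units corresponds to a recombination frequency of 0.310.
The F1 is G r / g R, so g r is a recombinant gamete class with expected frequency r/2 = 0.310/2 = 0.1550.
Expected number = 0.1550 × 2000 = 310.00 ≈ 310.

310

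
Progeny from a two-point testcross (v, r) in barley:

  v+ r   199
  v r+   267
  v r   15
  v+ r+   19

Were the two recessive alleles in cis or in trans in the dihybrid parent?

trans

The two most frequent classes are v+ r (199) and v r+ (267); these are the parental (non-recombinant) types.
So the F1 carried v+ r on one chromosome and v r+ on the other — the recessive alleles are on opposite chromosomes (trans / repulsion).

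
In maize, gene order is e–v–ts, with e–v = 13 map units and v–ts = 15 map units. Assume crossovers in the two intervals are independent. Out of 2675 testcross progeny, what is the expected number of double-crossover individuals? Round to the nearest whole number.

Map distances give recombination frequencies of 0.130 and 0.150 for the two intervals.
With no interference, expected double-crossover frequency = 0.130 × 0.150 = 0.01950.
Expected number = 0.01950 × 2675 = 52.16 ≈ 52.

52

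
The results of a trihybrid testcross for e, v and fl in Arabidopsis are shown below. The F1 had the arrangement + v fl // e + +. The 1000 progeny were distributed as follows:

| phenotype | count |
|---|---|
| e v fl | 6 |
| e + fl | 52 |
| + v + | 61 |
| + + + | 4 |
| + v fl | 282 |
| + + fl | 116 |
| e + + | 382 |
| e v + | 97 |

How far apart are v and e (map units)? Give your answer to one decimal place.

The two rarest classes, e v fl and + + +, are the double crossovers. Comparing them with the parentals, only the e allele has switched, so e is the middle locus and the order is v – e – fl.
Crossovers in the v–e interval produce the single-crossover classes + + fl and e v + (116 + 97 = 213) plus the double crossovers (10).
RF(v–e) = (213 + 10) / 1000 = 223/1000 = 0.2230 → 22.3 map units.

22.3 map units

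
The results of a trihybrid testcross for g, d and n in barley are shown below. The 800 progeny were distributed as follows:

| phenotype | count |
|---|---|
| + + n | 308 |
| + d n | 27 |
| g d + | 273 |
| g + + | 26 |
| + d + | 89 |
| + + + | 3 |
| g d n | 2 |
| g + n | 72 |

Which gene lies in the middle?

n

The two most frequent reciprocal classes, + + n and g d +, are the parental types, so the F1 was + + n / g d +.
The two rarest classes, + + + and g d n, are the double crossovers. Comparing them with the parentals, only the n allele has switched, so n is the middle locus and the order is d – n – g.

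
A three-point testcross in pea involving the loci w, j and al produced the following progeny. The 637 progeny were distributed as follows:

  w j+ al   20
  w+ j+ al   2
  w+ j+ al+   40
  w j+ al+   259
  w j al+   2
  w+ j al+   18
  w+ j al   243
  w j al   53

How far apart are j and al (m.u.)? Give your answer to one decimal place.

The two most frequent reciprocal classes, w j+ al+ and w+ j al, are the parental types, so the F1 was w j+ al+ / w+ j al.
The two rarest classes, w j al+ and w+ j+ al, are the double crossovers. Comparing them with the parentals, only the j allele has switched, so j is the middle locus and the order is w – j – al.
Crossovers in the j–al interval produce the single-crossover classes w j+ al and w+ j al+ (20 + 18 = 38) plus the double crossovers (4).
RF(j–al) = (38 + 4) / 637 = 42/637 = 0.0659 → 6.6 m.u.

6.6 m.u.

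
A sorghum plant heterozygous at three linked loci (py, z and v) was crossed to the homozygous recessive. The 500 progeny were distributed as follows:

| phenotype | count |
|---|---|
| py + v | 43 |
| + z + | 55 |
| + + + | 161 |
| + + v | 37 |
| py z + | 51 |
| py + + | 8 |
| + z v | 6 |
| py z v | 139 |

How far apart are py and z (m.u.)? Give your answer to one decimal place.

22.4 m.u.

The two most frequent reciprocal classes, py z v and + + +, are the parental types, so the F1 was py z v / + + +.
The two rarest classes, + z v and py + +, are the double crossovers. Comparing them with the parentals, only the py allele has switched, so py is the middle locus and the order is z – py – v.
Crossovers in the z–py interval produce the single-crossover classes py + v and + z + (43 + 55 = 98) plus the double crossovers (14).
RF(z–py) = (98 + 14) / 500 = 112/500 = 0.2240 → 22.4 m.u.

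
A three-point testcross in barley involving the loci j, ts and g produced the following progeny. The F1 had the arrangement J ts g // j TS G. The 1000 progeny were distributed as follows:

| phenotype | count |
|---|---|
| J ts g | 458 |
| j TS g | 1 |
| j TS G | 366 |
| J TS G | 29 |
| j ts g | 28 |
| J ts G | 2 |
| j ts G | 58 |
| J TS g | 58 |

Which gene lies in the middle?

The two rarest classes, J ts G and j TS g, are the double crossovers. Comparing them with the parentals, only the g allele has switched, so g is the middle locus and the order is j – g – ts.

g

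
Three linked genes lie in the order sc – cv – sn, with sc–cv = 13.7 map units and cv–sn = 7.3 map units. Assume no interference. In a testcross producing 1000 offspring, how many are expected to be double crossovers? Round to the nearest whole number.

10

Map distances give recombination frequencies of 0.137 and 0.073 for the two intervals.
With no interference, expected double-crossover frequency = 0.137 × 0.073 = 0.01000.
Expected number = 0.01000 × 1000 = 10.00 ≈ 10.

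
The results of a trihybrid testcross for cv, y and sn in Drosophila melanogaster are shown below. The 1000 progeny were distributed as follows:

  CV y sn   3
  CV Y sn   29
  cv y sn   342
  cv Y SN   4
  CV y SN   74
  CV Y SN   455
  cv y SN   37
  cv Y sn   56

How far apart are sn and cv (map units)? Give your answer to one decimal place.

7.3 map units

The two most frequent reciprocal classes, cv y sn and CV Y SN, are the parental types, so the F1 was cv y sn / CV Y SN.
The two rarest classes, CV y sn and cv Y SN, are the double crossovers. Comparing them with the parentals, only the cv allele has switched, so cv is the middle locus and the order is sn – cv – y.
Crossovers in the sn–cv interval produce the single-crossover classes cv y SN and CV Y sn (37 + 29 = 66) plus the double crossovers (7).
RF(sn–cv) = (66 + 7) / 1000 = 73/1000 = 0.0730 → 7.3 map units.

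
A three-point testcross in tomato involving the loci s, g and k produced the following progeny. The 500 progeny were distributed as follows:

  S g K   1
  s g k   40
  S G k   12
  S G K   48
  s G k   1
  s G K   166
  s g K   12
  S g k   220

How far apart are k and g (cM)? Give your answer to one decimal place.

5.2 cM

The two most frequent reciprocal classes, s G K and S g k, are the parental types, so the F1 was s G K / S g k.
The two rarest classes, s G k and S g K, are the double crossovers. Comparing them with the parentals, only the k allele has switched, so k is the middle locus and the order is s – k – g.
Crossovers in the k–g interval produce the single-crossover classes s g K and S G k (12 + 12 = 24) plus the double crossovers (2).
RF(k–g) = (24 + 2) / 500 = 26/500 = 0.0520 → 5.2 cM.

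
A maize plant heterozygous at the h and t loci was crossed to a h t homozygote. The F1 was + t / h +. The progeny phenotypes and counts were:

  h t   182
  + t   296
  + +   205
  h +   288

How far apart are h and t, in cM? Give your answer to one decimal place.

39.9 cM

The recombinant classes are + + and h t: 205 + 182 = 387.
Recombination frequency = 387/971 = 0.3986 ≈ 39.9%, i.e. 39.9 cM.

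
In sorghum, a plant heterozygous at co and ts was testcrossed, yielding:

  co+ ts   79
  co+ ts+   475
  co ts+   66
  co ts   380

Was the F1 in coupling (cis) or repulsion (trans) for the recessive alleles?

cis

The two most frequent classes are co+ ts+ (475) and co ts (380); these are the parental (non-recombinant) types.
So the F1 carried co+ ts+ on one chromosome and co ts on the other — the recessive alleles are on the same chromosome (cis / coupling).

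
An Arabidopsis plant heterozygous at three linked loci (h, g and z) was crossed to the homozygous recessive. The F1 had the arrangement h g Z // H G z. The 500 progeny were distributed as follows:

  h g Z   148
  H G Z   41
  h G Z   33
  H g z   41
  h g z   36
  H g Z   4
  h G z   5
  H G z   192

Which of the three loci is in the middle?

h

The two rarest classes, H g Z and h G z, are the double crossovers. Comparing them with the parentals, only the h allele has switched, so h is the middle locus and the order is g – h – z.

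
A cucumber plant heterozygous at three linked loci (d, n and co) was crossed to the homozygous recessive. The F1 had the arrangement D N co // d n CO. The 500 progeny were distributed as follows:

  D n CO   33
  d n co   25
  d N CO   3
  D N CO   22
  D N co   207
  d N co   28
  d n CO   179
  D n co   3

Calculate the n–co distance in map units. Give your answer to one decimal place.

The two rarest classes, D n co and d N CO, are the double crossovers. Comparing them with the parentals, only the n allele has switched, so n is the middle locus and the order is d – n – co.
Crossovers in the n–co interval produce the single-crossover classes D N CO and d n co (22 + 25 = 47) plus the double crossovers (6).
RF(n–co) = (47 + 6) / 500 = 53/500 = 0.1060 → 10.6 map units.

10.6 map units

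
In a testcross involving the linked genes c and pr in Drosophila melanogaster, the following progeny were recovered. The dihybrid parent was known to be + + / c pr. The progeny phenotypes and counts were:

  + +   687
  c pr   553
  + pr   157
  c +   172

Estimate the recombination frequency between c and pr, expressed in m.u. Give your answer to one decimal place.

The recombinant classes are + pr and c +: 157 + 172 = 329.
Recombination frequency = 329/1569 = 0.2097 ≈ 21.0%, i.e. 21.0 m.u.

21.0 m.u.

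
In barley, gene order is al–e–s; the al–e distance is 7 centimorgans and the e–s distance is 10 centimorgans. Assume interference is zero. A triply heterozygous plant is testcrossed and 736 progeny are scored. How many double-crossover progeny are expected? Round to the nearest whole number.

Map distances give recombination frequencies of 0.070 and 0.100 for the two intervals.
With no interference, expected double-crossover frequency = 0.070 × 0.100 = 0.00700.
Expected number = 0.00700 × 736 = 5.15 ≈ 5.

5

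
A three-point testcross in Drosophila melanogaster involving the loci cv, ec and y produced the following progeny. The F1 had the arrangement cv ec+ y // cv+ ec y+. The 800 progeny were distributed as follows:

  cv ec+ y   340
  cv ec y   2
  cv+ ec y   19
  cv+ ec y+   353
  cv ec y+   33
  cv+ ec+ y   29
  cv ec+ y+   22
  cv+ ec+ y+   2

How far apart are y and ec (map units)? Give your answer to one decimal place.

The two rarest classes, cv ec y and cv+ ec+ y+, are the double crossovers. Comparing them with the parentals, only the ec allele has switched, so ec is the middle locus and the order is y – ec – cv.
Crossovers in the y–ec interval produce the single-crossover classes cv ec+ y+ and cv+ ec y (22 + 19 = 41) plus the double crossovers (4).
RF(y–ec) = (41 + 4) / 800 = 45/800 = 0.0563 → 5.6 map units.

5.6 map units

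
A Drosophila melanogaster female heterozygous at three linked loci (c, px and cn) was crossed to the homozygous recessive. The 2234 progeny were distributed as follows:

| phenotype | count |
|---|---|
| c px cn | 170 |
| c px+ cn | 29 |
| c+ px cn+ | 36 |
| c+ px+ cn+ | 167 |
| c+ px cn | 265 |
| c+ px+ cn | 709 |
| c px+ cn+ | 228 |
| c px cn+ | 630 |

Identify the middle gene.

c

The two most frequent reciprocal classes, c px cn+ and c+ px+ cn, are the parental types, so the F1 was c px cn+ / c+ px+ cn.
The two rarest classes, c+ px cn+ and c px+ cn, are the double crossovers. Comparing them with the parentals, only the c allele has switched, so c is the middle locus and the order is cn – c – px.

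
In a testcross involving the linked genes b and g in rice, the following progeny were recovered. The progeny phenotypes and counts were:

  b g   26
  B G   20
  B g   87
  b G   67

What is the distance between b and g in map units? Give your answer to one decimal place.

The two most frequent classes, B g (87) and b G (67), are the parental types, so the F1 was B g / b G.
The recombinant classes are B G and b g: 20 + 26 = 46.
Recombination frequency = 46/200 = 0.2300 ≈ 23.0%, i.e. 23.0 map units.

23.0 map units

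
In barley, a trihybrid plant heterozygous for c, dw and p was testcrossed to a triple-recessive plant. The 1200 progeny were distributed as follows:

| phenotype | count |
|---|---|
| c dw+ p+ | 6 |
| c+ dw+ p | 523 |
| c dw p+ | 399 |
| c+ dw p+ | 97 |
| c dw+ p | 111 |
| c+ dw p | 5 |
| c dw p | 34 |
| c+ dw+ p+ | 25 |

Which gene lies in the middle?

dw

The two most frequent reciprocal classes, c+ dw+ p and c dw p+, are the parental types, so the F1 was c+ dw+ p / c dw p+.
The two rarest classes, c+ dw p and c dw+ p+, are the double crossovers. Comparing them with the parentals, only the dw allele has switched, so dw is the middle locus and the order is c – dw – p.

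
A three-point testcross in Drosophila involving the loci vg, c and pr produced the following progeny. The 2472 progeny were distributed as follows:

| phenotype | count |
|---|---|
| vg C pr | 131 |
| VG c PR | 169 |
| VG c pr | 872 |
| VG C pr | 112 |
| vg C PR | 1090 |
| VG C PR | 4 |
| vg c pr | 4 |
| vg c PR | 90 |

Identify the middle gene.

vg

The two most frequent reciprocal classes, VG c pr and vg C PR, are the parental types, so the F1 was VG c pr / vg C PR.
The two rarest classes, vg c pr and VG C PR, are the double crossovers. Comparing them with the parentals, only the vg allele has switched, so vg is the middle locus and the order is pr – vg – c.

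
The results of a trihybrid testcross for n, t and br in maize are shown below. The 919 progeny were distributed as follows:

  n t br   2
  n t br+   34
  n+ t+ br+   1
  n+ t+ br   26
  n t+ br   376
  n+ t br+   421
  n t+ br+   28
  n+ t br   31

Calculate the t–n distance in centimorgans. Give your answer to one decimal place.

6.9 centimorgans

The two most frequent reciprocal classes, n t+ br and n+ t br+, are the parental types, so the F1 was n t+ br / n+ t br+.
The two rarest classes, n t br and n+ t+ br+, are the double crossovers. Comparing them with the parentals, only the t allele has switched, so t is the middle locus and the order is n – t – br.
Crossovers in the n–t interval produce the single-crossover classes n+ t+ br and n t br+ (26 + 34 = 60) plus the double crossovers (3).
RF(n–t) = (60 + 3) / 919 = 63/919 = 0.0686 → 6.9 centimorgans.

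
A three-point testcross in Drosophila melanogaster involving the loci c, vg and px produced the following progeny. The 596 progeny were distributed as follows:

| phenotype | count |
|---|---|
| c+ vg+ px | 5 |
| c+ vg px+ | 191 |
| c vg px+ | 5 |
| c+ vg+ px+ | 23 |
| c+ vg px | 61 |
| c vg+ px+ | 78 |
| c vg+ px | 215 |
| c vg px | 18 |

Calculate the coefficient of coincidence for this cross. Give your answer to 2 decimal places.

0.78

The two most frequent reciprocal classes, c vg+ px and c+ vg px+, are the parental types, so the F1 was c vg+ px / c+ vg px+.
The two rarest classes, c+ vg+ px and c vg px+, are the double crossovers. Comparing them with the parentals, only the c allele has switched, so c is the middle locus and the order is px – c – vg.
px–c: (139 + 10)/596 = 0.2500; c–vg: (41 + 10)/596 = 0.0856.
Expected DCO frequency = 0.2500 × 0.0856 ≈ 0.02140; observed = 10/596 ≈ 0.01678.
Coefficient of coincidence = 0.01678/0.02140 ≈ 0.78.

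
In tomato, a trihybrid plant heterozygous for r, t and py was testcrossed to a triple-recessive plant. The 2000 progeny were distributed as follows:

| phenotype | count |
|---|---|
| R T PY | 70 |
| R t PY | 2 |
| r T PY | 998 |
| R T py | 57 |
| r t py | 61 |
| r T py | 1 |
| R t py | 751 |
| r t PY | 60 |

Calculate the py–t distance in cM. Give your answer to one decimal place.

6.0 cM

The two most frequent reciprocal classes, R t py and r T PY, are the parental types, so the F1 was R t py / r T PY.
The two rarest classes, R t PY and r T py, are the double crossovers. Comparing them with the parentals, only the py allele has switched, so py is the middle locus and the order is t – py – r.
Crossovers in the t–py interval produce the single-crossover classes R T py and r t PY (57 + 60 = 117) plus the double crossovers (3).
RF(t–py) = (117 + 3) / 2000 = 120/2000 = 0.0600 → 6.0 cM.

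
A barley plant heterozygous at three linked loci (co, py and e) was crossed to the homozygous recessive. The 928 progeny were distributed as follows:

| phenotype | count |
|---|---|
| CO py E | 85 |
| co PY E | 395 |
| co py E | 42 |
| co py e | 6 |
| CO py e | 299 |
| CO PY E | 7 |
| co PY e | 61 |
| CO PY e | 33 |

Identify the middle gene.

co

The two most frequent reciprocal classes, CO py e and co PY E, are the parental types, so the F1 was CO py e / co PY E.
The two rarest classes, co py e and CO PY E, are the double crossovers. Comparing them with the parentals, only the co allele has switched, so co is the middle locus and the order is py – co – e.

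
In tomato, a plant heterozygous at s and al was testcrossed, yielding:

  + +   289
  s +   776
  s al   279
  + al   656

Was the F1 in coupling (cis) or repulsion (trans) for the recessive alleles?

The two most frequent classes are + al (656) and s + (776); these are the parental (non-recombinant) types.
So the F1 carried + al on one chromosome and s + on the other — the recessive alleles are on opposite chromosomes (trans / repulsion).

trans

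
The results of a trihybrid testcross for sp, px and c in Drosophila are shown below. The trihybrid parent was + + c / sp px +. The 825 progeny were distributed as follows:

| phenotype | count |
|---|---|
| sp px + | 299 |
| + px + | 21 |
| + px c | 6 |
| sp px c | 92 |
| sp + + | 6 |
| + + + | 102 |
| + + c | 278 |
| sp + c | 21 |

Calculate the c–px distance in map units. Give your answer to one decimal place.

25.0 map units

The two rarest classes, + px c and sp + +, are the double crossovers. Comparing them with the parentals, only the px allele has switched, so px is the middle locus and the order is c – px – sp.
Crossovers in the c–px interval produce the single-crossover classes + + + and sp px c (102 + 92 = 194) plus the double crossovers (12).
RF(c–px) = (194 + 12) / 825 = 206/825 = 0.2497 → 25.0 map units.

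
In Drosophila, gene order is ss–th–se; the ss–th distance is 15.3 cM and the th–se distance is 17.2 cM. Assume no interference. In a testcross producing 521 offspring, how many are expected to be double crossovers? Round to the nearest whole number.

Map distances give recombination frequencies of 0.153 and 0.172 for the two intervals.
With no interference, expected double-crossover frequency = 0.153 × 0.172 = 0.02632.
Expected number = 0.02632 × 521 = 13.71 ≈ 14.

14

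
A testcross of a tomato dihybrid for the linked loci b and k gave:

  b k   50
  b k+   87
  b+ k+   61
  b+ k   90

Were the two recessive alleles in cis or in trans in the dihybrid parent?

trans

The two most frequent classes are b+ k (90) and b k+ (87); these are the parental (non-recombinant) types.
So the F1 carried b+ k on one chromosome and b k+ on the other — the recessive alleles are on opposite chromosomes (trans / repulsion).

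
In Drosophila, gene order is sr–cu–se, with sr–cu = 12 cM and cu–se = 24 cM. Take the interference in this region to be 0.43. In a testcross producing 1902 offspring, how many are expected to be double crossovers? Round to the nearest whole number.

Map distances give recombination frequencies of 0.120 and 0.240 for the two intervals.
With interference 0.43 (so coincidence = 0.57), expected double-crossover frequency = 0.120 × 0.240 × 0.57 = 0.01642.
Expected number = 0.01642 × 1902 = 31.22 ≈ 31.

31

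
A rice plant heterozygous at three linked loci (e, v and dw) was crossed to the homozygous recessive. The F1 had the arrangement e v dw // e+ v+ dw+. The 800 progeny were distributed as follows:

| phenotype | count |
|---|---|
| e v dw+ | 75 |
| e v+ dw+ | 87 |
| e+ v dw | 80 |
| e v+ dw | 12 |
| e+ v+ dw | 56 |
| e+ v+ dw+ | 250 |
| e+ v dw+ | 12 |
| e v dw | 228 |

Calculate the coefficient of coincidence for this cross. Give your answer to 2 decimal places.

The two rarest classes, e v+ dw and e+ v dw+, are the double crossovers. Comparing them with the parentals, only the v allele has switched, so v is the middle locus and the order is e – v – dw.
e–v: (167 + 24)/800 = 0.2387; v–dw: (131 + 24)/800 = 0.1938.
Expected DCO frequency = 0.2387 × 0.1938 ≈ 0.04626; observed = 24/800 ≈ 0.03000.
Coefficient of coincidence = 0.03000/0.04626 ≈ 0.65.

0.65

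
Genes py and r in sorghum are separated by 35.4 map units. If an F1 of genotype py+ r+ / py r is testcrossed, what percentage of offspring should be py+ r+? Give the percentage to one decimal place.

A map distance of 35.4 map units corresponds to a recombination frequency of 0.354.
The F1 is py+ r+ / py r, so py+ r+ is a parental gamete class with expected frequency (1 − r)/2 = 0.646/2 = 0.3230.
That is 0.3230 = 32.3% of the progeny.

32.3%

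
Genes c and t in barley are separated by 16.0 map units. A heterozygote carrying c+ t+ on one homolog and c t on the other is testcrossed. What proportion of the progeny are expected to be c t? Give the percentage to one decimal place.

A map distance of 16.0 map units corresponds to a recombination frequency of 0.160.
The F1 is c+ t+ / c t, so c t is a parental gamete class with expected frequency (1 − r)/2 = 0.840/2 = 0.4200.
That is 0.4200 = 42.0% of the progeny.

42.0%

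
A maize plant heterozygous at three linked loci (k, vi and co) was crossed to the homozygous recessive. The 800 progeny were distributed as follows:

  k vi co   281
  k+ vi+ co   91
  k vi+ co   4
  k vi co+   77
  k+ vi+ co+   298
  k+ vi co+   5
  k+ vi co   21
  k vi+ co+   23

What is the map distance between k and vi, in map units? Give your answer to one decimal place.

6.6 map units

The two most frequent reciprocal classes, k vi co and k+ vi+ co+, are the parental types, so the F1 was k vi co / k+ vi+ co+.
The two rarest classes, k vi+ co and k+ vi co+, are the double crossovers. Comparing them with the parentals, only the vi allele has switched, so vi is the middle locus and the order is co – vi – k.
Crossovers in the vi–k interval produce the single-crossover classes k+ vi co and k vi+ co+ (21 + 23 = 44) plus the double crossovers (9).
RF(vi–k) = (44 + 9) / 800 = 53/800 = 0.0663 → 6.6 map units.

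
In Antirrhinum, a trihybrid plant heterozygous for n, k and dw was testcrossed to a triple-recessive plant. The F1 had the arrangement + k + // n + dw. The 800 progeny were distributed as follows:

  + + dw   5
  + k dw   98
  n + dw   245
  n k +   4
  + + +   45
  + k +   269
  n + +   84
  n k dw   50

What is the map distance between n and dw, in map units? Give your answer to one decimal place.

The two rarest classes, n k + and + + dw, are the double crossovers. Comparing them with the parentals, only the n allele has switched, so n is the middle locus and the order is k – n – dw.
Crossovers in the n–dw interval produce the single-crossover classes + k dw and n + + (98 + 84 = 182) plus the double crossovers (9).
RF(n–dw) = (182 + 9) / 800 = 191/800 = 0.2387 → 23.9 map units.

23.9 map units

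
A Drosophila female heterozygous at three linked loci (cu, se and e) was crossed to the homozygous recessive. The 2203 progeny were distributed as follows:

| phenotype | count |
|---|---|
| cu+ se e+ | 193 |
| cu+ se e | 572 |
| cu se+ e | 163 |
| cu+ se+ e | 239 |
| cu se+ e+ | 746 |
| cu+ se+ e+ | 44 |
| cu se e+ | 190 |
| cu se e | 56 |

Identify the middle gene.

cu

The two most frequent reciprocal classes, cu se+ e+ and cu+ se e, are the parental types, so the F1 was cu se+ e+ / cu+ se e.
The two rarest classes, cu+ se+ e+ and cu se e, are the double crossovers. Comparing them with the parentals, only the cu allele has switched, so cu is the middle locus and the order is se – cu – e.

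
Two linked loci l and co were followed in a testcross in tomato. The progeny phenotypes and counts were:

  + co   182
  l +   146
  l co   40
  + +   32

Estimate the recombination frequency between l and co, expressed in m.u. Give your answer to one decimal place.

The two most frequent classes, + co (182) and l + (146), are the parental types, so the F1 was + co / l +.
The recombinant classes are + + and l co: 32 + 40 = 72.
Recombination frequency = 72/400 = 0.1800 ≈ 18.0%, i.e. 18.0 m.u.

18.0 m.u.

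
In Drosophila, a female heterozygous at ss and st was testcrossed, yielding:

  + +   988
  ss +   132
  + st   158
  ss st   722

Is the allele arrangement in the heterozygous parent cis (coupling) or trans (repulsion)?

cis

The two most frequent classes are + + (988) and ss st (722); these are the parental (non-recombinant) types.
So the F1 carried + + on one chromosome and ss st on the other — the recessive alleles are on the same chromosome (cis / coupling).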